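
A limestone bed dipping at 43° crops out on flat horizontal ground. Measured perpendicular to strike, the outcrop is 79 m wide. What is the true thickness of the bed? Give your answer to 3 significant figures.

53.9 m

True thickness t = w · sin(dip) = 79 × sin 43°
t = 79 × 0.6820 = 53.878 m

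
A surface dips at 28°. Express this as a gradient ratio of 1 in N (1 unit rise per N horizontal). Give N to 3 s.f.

1 : N means tan θ = 1/N, so N = 1/tan 28° = 1/0.5317

1 in 1.88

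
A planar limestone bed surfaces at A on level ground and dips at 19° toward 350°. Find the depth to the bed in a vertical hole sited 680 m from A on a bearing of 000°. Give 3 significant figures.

The hole lies 10° from the dip direction, so the down-dip offset is 680 × cos 10° = 669.67 m.
Depth = down-dip offset × tan(dip) = 669.67 × tan 19° = 669.67 × 0.3443
Depth = 230.59 m

231 m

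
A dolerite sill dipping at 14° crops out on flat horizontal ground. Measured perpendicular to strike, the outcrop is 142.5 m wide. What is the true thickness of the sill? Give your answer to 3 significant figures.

34.5 m

True thickness t = w · sin(dip) = 142.5 × sin 14°
t = 142.5 × 0.2419 = 34.474 m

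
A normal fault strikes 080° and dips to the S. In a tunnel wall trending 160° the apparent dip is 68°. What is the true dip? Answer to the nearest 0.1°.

β = acute angle between strike 080° and section 160° = 80°.
tan(true dip) = tan 68° / sin 80° = 2.5133
δ = arctan(2.5133) = 68.30°

68.3°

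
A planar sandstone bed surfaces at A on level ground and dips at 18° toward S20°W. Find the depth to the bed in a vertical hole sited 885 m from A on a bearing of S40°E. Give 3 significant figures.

144 m

The hole lies 60° from the dip direction, so the down-dip offset is 885 × cos 60° = 442.50 m.
Depth = down-dip offset × tan(dip) = 442.50 × tan 18° = 442.50 × 0.3249
Depth = 143.78 m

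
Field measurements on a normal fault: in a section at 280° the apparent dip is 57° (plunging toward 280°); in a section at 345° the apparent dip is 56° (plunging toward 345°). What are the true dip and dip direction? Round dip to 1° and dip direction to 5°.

true dip 61°, dip direction 310°

The two traces are lines in the plane: v₁ = (sin 280°·cos 57°, cos 280°·cos 57°, −sin 57°), v₂ = (sin 345°·cos 56°, cos 345°·cos 56°, −sin 56°).
The plane normal is n = v₁ × v₂ ∝ (-0.375, 0.323, 0.276).
tan δ = √(n_x²+n_y²)/n_z = 0.495/0.276, so δ = 60.8°.
The horizontal component of n points toward azimuth atan2(n_x, n_y) = 311°, the dip direction.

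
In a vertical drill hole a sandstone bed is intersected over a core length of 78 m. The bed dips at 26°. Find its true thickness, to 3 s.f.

70.1 m

True thickness t = h · cos(dip) = 78 × cos 26°
t = 78 × 0.8988 = 70.106 m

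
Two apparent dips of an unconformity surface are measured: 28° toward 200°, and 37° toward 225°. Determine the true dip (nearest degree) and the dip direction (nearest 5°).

true dip 40°, dip direction 250°

Each apparent-dip line lies in the plane. As unit vectors (x east, y north, z up), v₁ plunges 28°→200° and v₂ plunges 37°→225°.
The plane normal is n = v₁ × v₂ ∝ (-0.234, -0.083, 0.298).
tan δ = √(n_x²+n_y²)/n_z = 0.249/0.298, so δ = 39.8°.
The horizontal component of n points toward azimuth atan2(n_x, n_y) = 250°, the dip direction.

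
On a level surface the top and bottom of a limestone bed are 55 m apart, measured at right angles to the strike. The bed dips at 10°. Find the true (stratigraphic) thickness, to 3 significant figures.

True thickness t = w · sin(dip) = 55 × sin 10°
t = 55 × 0.1736 = 9.551 m

9.55 m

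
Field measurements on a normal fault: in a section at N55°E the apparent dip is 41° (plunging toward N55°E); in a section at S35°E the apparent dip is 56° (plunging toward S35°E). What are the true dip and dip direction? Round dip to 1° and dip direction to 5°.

Represent each trace as a vector plunging at its apparent dip toward its trend (east-north-up frame): v₁ = (0.618, 0.433, -0.656), v₂ = (0.321, -0.458, -0.829).
n = v₁ × v₂ = (0.659, -0.302, 0.422) (taken with n_z > 0).
tan δ = √(n_x²+n_y²)/n_z = 0.725/0.422, so δ = 59.8°.
Dip direction = azimuth of (n_x, n_y) = atan2(0.659, -0.302) = 115°.

true dip 60°, dip direction 115°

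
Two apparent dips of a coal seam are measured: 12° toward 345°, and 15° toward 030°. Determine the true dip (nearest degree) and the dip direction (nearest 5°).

Represent each trace as a vector plunging at its apparent dip toward its trend (east-north-up frame): v₁ = (-0.253, 0.945, -0.208), v₂ = (0.483, 0.837, -0.259).
Cross product v₁ × v₂ gives the pole to the plane: n ∝ (0.071, 0.166, 0.668).
Dip δ = arctan(|n_h|/n_z) = arctan(0.180/0.668) = 15.1°.
The horizontal component of n points toward azimuth atan2(n_x, n_y) = 23°, the dip direction.

true dip 15°, dip direction 025°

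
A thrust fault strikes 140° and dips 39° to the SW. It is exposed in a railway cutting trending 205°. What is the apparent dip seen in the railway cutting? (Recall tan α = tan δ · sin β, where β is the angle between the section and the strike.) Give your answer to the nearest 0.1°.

36.3°

Angle between strike (140°) and section (205°): β = 65°.
tan(apparent dip) = tan 39° · sin 65° = 0.7339
α = arctan(0.7339) = 36.28°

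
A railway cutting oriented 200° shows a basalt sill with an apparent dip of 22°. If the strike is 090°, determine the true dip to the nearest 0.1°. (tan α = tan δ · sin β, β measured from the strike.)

The section is 70° from the strike.
tan δ = tan α / sin β = tan 22° / sin 70° = 0.4040 / 0.9397 = 0.4300
true dip = arctan 0.4300 = 23.27°

23.3°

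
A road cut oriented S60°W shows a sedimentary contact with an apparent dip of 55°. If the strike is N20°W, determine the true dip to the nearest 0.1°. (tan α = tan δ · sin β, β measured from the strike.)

55.4°

β = acute angle between strike N20°W and section S60°W = 80°.
tan δ = tan α / sin β = tan 55° / sin 80° = 1.4281 / 0.9848 = 1.4502
true dip = arctan 1.4502 = 55.41°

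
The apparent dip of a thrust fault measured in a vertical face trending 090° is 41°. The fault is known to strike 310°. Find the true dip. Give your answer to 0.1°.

The section is 40° from the strike.
tan(true dip) = tan 41° / sin 40° = 1.3524
δ = arctan(1.3524) = 53.52°

53.5°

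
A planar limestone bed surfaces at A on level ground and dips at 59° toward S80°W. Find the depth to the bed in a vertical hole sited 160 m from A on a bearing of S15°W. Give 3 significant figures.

The hole lies 65° from the dip direction, so the down-dip offset is 160 × cos 65° = 67.62 m.
Depth = down-dip offset × tan(dip) = 67.62 × tan 59° = 67.62 × 1.6643
Depth = 112.54 m

113 m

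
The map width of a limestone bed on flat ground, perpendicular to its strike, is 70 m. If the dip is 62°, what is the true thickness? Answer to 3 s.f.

61.8 m

True thickness t = w · sin(dip) = 70 × sin 62°
t = 70 × 0.8829 = 61.806 m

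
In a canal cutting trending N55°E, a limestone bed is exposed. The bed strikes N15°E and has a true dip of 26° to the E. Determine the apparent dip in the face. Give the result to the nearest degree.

17°

Angle between strike (N15°E) and section (N55°E): β = 40°.
tan(apparent dip) = tan 26° · sin 40° = 0.3135
apparent dip = arctan 0.3135 = 17.41°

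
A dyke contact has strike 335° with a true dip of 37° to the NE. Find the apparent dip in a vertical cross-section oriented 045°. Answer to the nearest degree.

35°

The strike is 335° and the section trends 045°; the acute angle between them is β = 70°.
tan α = tan 37° × sin 70° = 0.7536 × 0.9397 = 0.7081
apparent dip = arctan 0.7081 = 35.30°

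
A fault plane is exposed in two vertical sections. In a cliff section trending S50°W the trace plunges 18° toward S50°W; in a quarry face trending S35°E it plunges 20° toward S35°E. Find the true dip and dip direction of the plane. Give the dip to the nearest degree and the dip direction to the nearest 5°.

The two traces are lines in the plane: v₁ = (sin 230°·cos 18°, cos 230°·cos 18°, −sin 18°), v₂ = (sin 145°·cos 20°, cos 145°·cos 20°, −sin 20°).
The plane normal is n = v₁ × v₂ ∝ (-0.029, -0.416, 0.890).
True dip = arccos(n_z / |n|) = arccos(0.9057) = 25.1°.
The horizontal component of n points toward azimuth atan2(n_x, n_y) = 184°, the dip direction.

true dip 25°, dip direction 185°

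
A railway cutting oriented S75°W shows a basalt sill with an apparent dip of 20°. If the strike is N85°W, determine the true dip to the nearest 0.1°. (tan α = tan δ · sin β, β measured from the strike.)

46.8°

β = acute angle between strike N85°W and section S75°W = 20°.
tan δ = tan α / sin β = tan 20° / sin 20° = 0.3640 / 0.3420 = 1.0642
true dip = arctan 1.0642 = 46.78°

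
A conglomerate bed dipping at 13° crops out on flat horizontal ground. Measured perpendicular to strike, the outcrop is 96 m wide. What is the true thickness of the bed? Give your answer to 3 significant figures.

True thickness t = w · sin(dip) = 96 × sin 13°
t = 96 × 0.2250 = 21.595 m

21.6 m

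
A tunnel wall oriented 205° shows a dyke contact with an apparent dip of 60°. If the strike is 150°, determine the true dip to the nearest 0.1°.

β = acute angle between strike 150° and section 205° = 55°.
tan δ = tan α / sin β = tan 60° / sin 55° = 1.7321 / 0.8192 = 2.1144
δ = arctan(2.1144) = 64.69°

64.7°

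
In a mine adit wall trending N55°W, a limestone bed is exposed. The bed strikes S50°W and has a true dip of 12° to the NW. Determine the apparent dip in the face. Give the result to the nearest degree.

12°

The section lies 75° from the strike.
tan(apparent dip) = tan 12° · sin 75° = 0.2053
α = arctan(0.2053) = 11.60°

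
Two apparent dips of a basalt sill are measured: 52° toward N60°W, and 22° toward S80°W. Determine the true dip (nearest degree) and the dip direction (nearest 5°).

true dip 57°, dip direction 335°

Represent each trace as a vector plunging at its apparent dip toward its trend (east-north-up frame): v₁ = (-0.533, 0.308, -0.788), v₂ = (-0.913, -0.161, -0.375).
Cross product v₁ × v₂ gives the pole to the plane: n ∝ (-0.242, 0.520, 0.367).
tan δ = √(n_x²+n_y²)/n_z = 0.573/0.367, so δ = 57.4°.
Dip direction = atan2(-0.242, 0.520) = 335° (azimuth of n's horizontal projection).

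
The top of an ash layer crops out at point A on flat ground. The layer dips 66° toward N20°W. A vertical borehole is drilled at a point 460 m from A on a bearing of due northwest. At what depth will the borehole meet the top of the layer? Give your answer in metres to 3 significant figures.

The hole lies 25° from the dip direction, so the down-dip offset is 460 × cos 25° = 416.90 m.
Depth = down-dip offset × tan(dip) = 416.90 × tan 66° = 416.90 × 2.2460
Depth = 936.38 m

936 m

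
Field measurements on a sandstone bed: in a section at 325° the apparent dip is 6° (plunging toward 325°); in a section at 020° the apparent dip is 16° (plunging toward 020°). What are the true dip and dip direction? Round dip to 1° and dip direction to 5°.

Represent each trace as a vector plunging at its apparent dip toward its trend (east-north-up frame): v₁ = (-0.570, 0.815, -0.105), v₂ = (0.329, 0.903, -0.276).
n = v₁ × v₂ = (0.130, 0.192, 0.783) (taken with n_z > 0).
tan δ = √(n_x²+n_y²)/n_z = 0.232/0.783, so δ = 16.5°.
The horizontal component of n points toward azimuth atan2(n_x, n_y) = 34°, the dip direction.

true dip 16°, dip direction 035°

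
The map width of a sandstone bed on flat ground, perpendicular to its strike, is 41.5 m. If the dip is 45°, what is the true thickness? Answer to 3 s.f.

True thickness t = w · sin(dip) = 41.5 × sin 45°
t = 41.5 × 0.7071 = 29.345 m

29.3 m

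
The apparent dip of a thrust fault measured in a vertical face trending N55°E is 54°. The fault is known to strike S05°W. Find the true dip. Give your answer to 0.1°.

The section is 50° from the strike.
tan(true dip) = tan 54° / sin 50° = 1.7967
δ = arctan(1.7967) = 60.90°

60.9°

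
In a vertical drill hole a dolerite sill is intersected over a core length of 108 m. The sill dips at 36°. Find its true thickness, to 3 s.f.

True thickness t = h · cos(dip) = 108 × cos 36°
t = 108 × 0.8090 = 87.374 m

87.4 m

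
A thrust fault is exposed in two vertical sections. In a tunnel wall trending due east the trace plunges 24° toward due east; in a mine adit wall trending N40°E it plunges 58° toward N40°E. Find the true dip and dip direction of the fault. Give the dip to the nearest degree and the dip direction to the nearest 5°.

true dip 61°, dip direction 015°

Each apparent-dip line lies in the plane. As unit vectors (x east, y north, z up), v₁ plunges 24°→due east and v₂ plunges 58°→N40°E.
n = v₁ × v₂ = (0.165, 0.636, 0.371) (taken with n_z > 0).
True dip = arccos(n_z / |n|) = arccos(0.4914) = 60.6°.
Dip direction = atan2(0.165, 0.636) = 15° (azimuth of n's horizontal projection).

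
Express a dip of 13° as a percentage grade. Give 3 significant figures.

23.1%

grade % = 100 × tan 13° = 100 × 0.2309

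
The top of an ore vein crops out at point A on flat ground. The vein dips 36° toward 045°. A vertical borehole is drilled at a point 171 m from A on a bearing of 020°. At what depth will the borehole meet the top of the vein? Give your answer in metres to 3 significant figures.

113 m

The hole lies 25° from the dip direction, so the down-dip offset is 171 × cos 25° = 154.98 m.
Depth = down-dip offset × tan(dip) = 154.98 × tan 36° = 154.98 × 0.7265
Depth = 112.60 m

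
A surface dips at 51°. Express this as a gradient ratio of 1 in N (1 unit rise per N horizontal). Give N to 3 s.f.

1 in 0.810

1 : N means tan θ = 1/N, so N = 1/tan 51° = 1/1.2349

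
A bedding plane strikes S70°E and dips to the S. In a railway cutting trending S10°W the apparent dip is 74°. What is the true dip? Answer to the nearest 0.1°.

β = acute angle between strike S70°E and section S10°W = 80°.
tan(true dip) = tan 74° / sin 80° = 3.5412
true dip = arctan 3.5412 = 74.23°

74.2°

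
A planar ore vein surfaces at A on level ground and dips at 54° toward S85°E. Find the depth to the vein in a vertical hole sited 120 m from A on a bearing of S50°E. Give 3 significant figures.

135 m

The hole lies 35° from the dip direction, so the down-dip offset is 120 × cos 35° = 98.30 m.
Depth = down-dip offset × tan(dip) = 98.30 × tan 54° = 98.30 × 1.3764
Depth = 135.30 m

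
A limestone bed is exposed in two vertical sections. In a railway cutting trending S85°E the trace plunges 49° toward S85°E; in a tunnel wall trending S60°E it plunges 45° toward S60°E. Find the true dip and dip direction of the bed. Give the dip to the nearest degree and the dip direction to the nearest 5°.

true dip 49°, dip direction 090°

Represent each trace as a vector plunging at its apparent dip toward its trend (east-north-up frame): v₁ = (0.654, -0.057, -0.755), v₂ = (0.612, -0.354, -0.707).
n = v₁ × v₂ = (0.226, 0.000, 0.196) (taken with n_z > 0).
Dip δ = arctan(|n_h|/n_z) = arctan(0.226/0.196) = 49.1°.
The horizontal component of n points toward azimuth atan2(n_x, n_y) = 90°, the dip direction.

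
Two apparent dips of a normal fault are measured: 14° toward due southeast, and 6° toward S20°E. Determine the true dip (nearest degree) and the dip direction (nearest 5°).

The two traces are lines in the plane: v₁ = (sin 135°·cos 14°, cos 135°·cos 14°, −sin 14°), v₂ = (sin 160°·cos 6°, cos 160°·cos 6°, −sin 6°).
The plane normal is n = v₁ × v₂ ∝ (0.154, 0.011, 0.408).
True dip = arccos(n_z / |n|) = arccos(0.9350) = 20.8°.
Dip direction = atan2(0.154, 0.011) = 86° (azimuth of n's horizontal projection).

true dip 21°, dip direction 085°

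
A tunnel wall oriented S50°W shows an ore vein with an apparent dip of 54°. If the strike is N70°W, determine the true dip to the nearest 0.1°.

57.8°

The section is 60° from the strike.
tan δ = tan α / sin β = tan 54° / sin 60° = 1.3764 / 0.8660 = 1.5893
δ = arctan(1.5893) = 57.82°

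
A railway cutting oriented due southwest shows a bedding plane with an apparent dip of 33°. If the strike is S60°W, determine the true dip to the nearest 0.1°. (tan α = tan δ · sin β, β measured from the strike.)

β = acute angle between strike S60°W and section due southwest = 15°.
tan(true dip) = tan 33° / sin 15° = 2.5091
true dip = arctan 2.5091 = 68.27°

68.3°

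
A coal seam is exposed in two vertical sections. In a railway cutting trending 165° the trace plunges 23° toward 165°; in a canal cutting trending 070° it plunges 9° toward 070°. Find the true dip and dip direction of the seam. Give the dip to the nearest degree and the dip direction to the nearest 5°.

Represent each trace as a vector plunging at its apparent dip toward its trend (east-north-up frame): v₁ = (0.238, -0.889, -0.391), v₂ = (0.928, 0.338, -0.156).
The plane normal is n = v₁ × v₂ ∝ (0.271, -0.325, 0.906).
tan δ = √(n_x²+n_y²)/n_z = 0.424/0.906, so δ = 25.1°.
Dip direction = atan2(0.271, -0.325) = 140° (azimuth of n's horizontal projection).

true dip 25°, dip direction 140°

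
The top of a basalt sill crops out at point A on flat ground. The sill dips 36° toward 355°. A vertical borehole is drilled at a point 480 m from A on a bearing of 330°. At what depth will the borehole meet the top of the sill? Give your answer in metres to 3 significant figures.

The hole lies 25° from the dip direction, so the down-dip offset is 480 × cos 25° = 435.03 m.
Depth = down-dip offset × tan(dip) = 435.03 × tan 36° = 435.03 × 0.7265
Depth = 316.07 m

316 m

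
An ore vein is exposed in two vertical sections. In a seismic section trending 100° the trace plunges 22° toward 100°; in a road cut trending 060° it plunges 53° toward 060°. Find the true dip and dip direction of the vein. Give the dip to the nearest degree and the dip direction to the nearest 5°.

true dip 59°, dip direction 025°

Represent each trace as a vector plunging at its apparent dip toward its trend (east-north-up frame): v₁ = (0.913, -0.161, -0.375), v₂ = (0.521, 0.301, -0.799).
Cross product v₁ × v₂ gives the pole to the plane: n ∝ (0.241, 0.534, 0.359).
Dip δ = arctan(|n_h|/n_z) = arctan(0.586/0.359) = 58.5°.
The horizontal component of n points toward azimuth atan2(n_x, n_y) = 24°, the dip direction.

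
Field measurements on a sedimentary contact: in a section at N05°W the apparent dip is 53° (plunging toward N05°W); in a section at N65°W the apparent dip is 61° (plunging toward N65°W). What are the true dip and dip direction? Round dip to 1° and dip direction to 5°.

true dip 62°, dip direction 310°

Each apparent-dip line lies in the plane. As unit vectors (x east, y north, z up), v₁ plunges 53°→N05°W and v₂ plunges 61°→N65°W.
The plane normal is n = v₁ × v₂ ∝ (-0.361, 0.305, 0.253).
True dip = arccos(n_z / |n|) = arccos(0.4716) = 61.9°.
Dip direction = atan2(-0.361, 0.305) = 310° (azimuth of n's horizontal projection).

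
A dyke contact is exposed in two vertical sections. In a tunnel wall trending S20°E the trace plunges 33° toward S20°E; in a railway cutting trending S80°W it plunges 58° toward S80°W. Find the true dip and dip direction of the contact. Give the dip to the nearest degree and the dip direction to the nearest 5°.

true dip 62°, dip direction 230°

Each apparent-dip line lies in the plane. As unit vectors (x east, y north, z up), v₁ plunges 33°→S20°E and v₂ plunges 58°→S80°W.
Cross product v₁ × v₂ gives the pole to the plane: n ∝ (-0.618, -0.527, 0.438).
tan δ = √(n_x²+n_y²)/n_z = 0.813/0.438, so δ = 61.7°.
Dip direction = azimuth of (n_x, n_y) = atan2(-0.618, -0.527) = 230°.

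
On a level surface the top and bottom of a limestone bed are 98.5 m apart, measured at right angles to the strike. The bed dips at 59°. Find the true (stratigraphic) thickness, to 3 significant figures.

True thickness t = w · sin(dip) = 98.5 × sin 59°
t = 98.5 × 0.8572 = 84.431 m

84.4 m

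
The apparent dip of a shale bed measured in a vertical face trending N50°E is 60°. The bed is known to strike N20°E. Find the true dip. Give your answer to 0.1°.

The section is 30° from the strike.
tan δ = tan α / sin β = tan 60° / sin 30° = 1.7321 / 0.5000 = 3.4641
true dip = arctan 3.4641 = 73.90°

73.9°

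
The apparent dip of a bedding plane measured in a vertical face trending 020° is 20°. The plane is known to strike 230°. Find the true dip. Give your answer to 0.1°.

36.1°

The section is 30° from the strike.
tan(true dip) = tan 20° / sin 30° = 0.7279
true dip = arctan 0.7279 = 36.05°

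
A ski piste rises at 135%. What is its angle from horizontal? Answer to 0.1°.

tan θ = 135/100 = 1.3500
θ = arctan(1.3500) = 53.47°

53.5°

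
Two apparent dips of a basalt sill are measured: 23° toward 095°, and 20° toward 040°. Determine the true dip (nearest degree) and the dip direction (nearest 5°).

Represent each trace as a vector plunging at its apparent dip toward its trend (east-north-up frame): v₁ = (0.917, -0.080, -0.391), v₂ = (0.604, 0.720, -0.342).
The plane normal is n = v₁ × v₂ ∝ (0.309, 0.078, 0.709).
Dip δ = arctan(|n_h|/n_z) = arctan(0.318/0.709) = 24.2°.
The horizontal component of n points toward azimuth atan2(n_x, n_y) = 76°, the dip direction.

true dip 24°, dip direction 075°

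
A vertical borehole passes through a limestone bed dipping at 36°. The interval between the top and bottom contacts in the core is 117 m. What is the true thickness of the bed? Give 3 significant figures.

94.7 m

True thickness t = h · cos(dip) = 117 × cos 36°
t = 117 × 0.8090 = 94.655 m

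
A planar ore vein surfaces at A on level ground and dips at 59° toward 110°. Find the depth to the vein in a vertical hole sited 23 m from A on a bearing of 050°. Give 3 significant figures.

The hole lies 60° from the dip direction, so the down-dip offset is 23 × cos 60° = 11.50 m.
Depth = down-dip offset × tan(dip) = 11.50 × tan 59° = 11.50 × 1.6643
Depth = 19.14 m

19.1 m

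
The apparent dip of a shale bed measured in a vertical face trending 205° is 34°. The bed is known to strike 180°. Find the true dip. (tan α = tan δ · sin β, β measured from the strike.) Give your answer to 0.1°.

The section is 25° from the strike.
tan(true dip) = tan 34° / sin 25° = 1.5960
true dip = arctan 1.5960 = 57.93°

57.9°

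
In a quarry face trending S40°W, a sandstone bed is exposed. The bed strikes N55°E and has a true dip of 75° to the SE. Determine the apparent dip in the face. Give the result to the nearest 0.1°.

44.0°

The section lies 15° from the strike.
tan(apparent dip) = tan 75° · sin 15° = 0.9659
apparent dip = arctan 0.9659 = 44.01°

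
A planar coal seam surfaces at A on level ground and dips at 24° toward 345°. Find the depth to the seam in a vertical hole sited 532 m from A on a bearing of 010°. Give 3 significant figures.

215 m

The hole lies 25° from the dip direction, so the down-dip offset is 532 × cos 25° = 482.16 m.
Depth = down-dip offset × tan(dip) = 482.16 × tan 24° = 482.16 × 0.4452
Depth = 214.67 m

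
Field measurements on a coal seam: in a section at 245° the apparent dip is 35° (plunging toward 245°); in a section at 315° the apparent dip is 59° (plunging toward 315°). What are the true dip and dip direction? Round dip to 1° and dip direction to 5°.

Represent each trace as a vector plunging at its apparent dip toward its trend (east-north-up frame): v₁ = (-0.742, -0.346, -0.574), v₂ = (-0.364, 0.364, -0.857).
n = v₁ × v₂ = (-0.506, 0.427, 0.396) (taken with n_z > 0).
tan δ = √(n_x²+n_y²)/n_z = 0.662/0.396, so δ = 59.1°.
Dip direction = atan2(-0.506, 0.427) = 310° (azimuth of n's horizontal projection).

true dip 59°, dip direction 310°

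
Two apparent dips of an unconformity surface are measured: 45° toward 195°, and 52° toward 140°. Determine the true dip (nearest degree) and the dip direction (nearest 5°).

true dip 53°, dip direction 155°

The two traces are lines in the plane: v₁ = (sin 195°·cos 45°, cos 195°·cos 45°, −sin 45°), v₂ = (sin 140°·cos 52°, cos 140°·cos 52°, −sin 52°).
n = v₁ × v₂ = (0.205, -0.424, 0.357) (taken with n_z > 0).
True dip = arccos(n_z / |n|) = arccos(0.6037) = 52.9°.
Dip direction = azimuth of (n_x, n_y) = atan2(0.205, -0.424) = 154°.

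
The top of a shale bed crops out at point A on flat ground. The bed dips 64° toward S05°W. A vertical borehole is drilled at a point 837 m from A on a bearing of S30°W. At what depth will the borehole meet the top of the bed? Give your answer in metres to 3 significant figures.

The hole lies 25° from the dip direction, so the down-dip offset is 837 × cos 25° = 758.58 m.
Depth = down-dip offset × tan(dip) = 758.58 × tan 64° = 758.58 × 2.0503
Depth = 1555.32 m

1560 m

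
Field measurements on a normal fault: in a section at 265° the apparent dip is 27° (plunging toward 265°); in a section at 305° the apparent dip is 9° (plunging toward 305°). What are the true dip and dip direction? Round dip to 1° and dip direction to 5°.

true dip 32°, dip direction 230°

Represent each trace as a vector plunging at its apparent dip toward its trend (east-north-up frame): v₁ = (-0.888, -0.078, -0.454), v₂ = (-0.809, 0.567, -0.156).
The plane normal is n = v₁ × v₂ ∝ (-0.269, -0.228, 0.566).
tan δ = √(n_x²+n_y²)/n_z = 0.353/0.566, so δ = 32.0°.
The horizontal component of n points toward azimuth atan2(n_x, n_y) = 230°, the dip direction.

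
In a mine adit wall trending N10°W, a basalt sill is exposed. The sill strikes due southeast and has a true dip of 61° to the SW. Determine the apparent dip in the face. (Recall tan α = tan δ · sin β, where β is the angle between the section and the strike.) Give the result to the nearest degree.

46°

The section lies 35° from the strike.
tan(apparent dip) = tan 61° · sin 35° = 1.0348
apparent dip = arctan 1.0348 = 45.98°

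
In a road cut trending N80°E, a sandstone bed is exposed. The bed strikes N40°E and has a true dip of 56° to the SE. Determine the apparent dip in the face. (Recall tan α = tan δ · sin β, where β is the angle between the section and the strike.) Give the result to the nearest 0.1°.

The strike is N40°E and the section trends N80°E; the acute angle between them is β = 40°.
tan(apparent dip) = tan 56° · sin 40° = 0.9530
α = arctan(0.9530) = 43.62°

43.6°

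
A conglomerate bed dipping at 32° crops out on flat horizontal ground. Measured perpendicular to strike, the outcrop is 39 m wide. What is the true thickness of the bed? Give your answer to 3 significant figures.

20.7 m

True thickness t = w · sin(dip) = 39 × sin 32°
t = 39 × 0.5299 = 20.667 m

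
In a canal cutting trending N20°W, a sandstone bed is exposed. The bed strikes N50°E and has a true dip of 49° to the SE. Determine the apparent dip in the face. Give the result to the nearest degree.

Angle between strike (N50°E) and section (N20°W): β = 70°.
tan(apparent dip) = tan 49° · sin 70° = 1.0810
apparent dip = arctan 1.0810 = 47.23°

47°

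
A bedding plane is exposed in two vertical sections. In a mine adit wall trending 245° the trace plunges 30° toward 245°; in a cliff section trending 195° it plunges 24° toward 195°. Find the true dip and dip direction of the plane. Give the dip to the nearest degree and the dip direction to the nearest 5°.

true dip 30°, dip direction 235°

Each apparent-dip line lies in the plane. As unit vectors (x east, y north, z up), v₁ plunges 30°→245° and v₂ plunges 24°→195°.
Cross product v₁ × v₂ gives the pole to the plane: n ∝ (-0.292, -0.201, 0.606).
True dip = arccos(n_z / |n|) = arccos(0.8630) = 30.3°.
The horizontal component of n points toward azimuth atan2(n_x, n_y) = 235°, the dip direction.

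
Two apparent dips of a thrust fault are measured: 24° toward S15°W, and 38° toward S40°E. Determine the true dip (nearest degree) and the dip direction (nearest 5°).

true dip 38°, dip direction 140°

Represent each trace as a vector plunging at its apparent dip toward its trend (east-north-up frame): v₁ = (-0.236, -0.882, -0.407), v₂ = (0.507, -0.604, -0.616).
The plane normal is n = v₁ × v₂ ∝ (0.298, -0.352, 0.590).
True dip = arccos(n_z / |n|) = arccos(0.7880) = 38.0°.
The horizontal component of n points toward azimuth atan2(n_x, n_y) = 140°, the dip direction.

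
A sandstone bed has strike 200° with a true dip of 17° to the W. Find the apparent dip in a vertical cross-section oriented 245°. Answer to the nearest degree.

Angle between strike (200°) and section (245°): β = 45°.
tan α = tan 17° × sin 45° = 0.3057 × 0.7071 = 0.2162
α = arctan(0.2162) = 12.20°

12°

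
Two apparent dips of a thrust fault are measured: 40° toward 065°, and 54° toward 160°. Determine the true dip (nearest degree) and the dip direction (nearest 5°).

The two traces are lines in the plane: v₁ = (sin 65°·cos 40°, cos 65°·cos 40°, −sin 40°), v₂ = (sin 160°·cos 54°, cos 160°·cos 54°, −sin 54°).
Cross product v₁ × v₂ gives the pole to the plane: n ∝ (0.617, -0.432, 0.449).
tan δ = √(n_x²+n_y²)/n_z = 0.753/0.449, so δ = 59.2°.
Dip direction = azimuth of (n_x, n_y) = atan2(0.617, -0.432) = 125°.

true dip 59°, dip direction 125°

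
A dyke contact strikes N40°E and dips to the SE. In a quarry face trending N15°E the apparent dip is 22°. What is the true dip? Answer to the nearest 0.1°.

The section is 25° from the strike.
tan(true dip) = tan 22° / sin 25° = 0.9560
true dip = arctan 0.9560 = 43.71°

43.7°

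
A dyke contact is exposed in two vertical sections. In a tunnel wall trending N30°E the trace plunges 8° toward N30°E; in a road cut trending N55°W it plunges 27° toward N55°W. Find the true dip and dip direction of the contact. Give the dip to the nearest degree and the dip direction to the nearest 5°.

true dip 27°, dip direction 315°

Represent each trace as a vector plunging at its apparent dip toward its trend (east-north-up frame): v₁ = (0.495, 0.858, -0.139), v₂ = (-0.730, 0.511, -0.454).
n = v₁ × v₂ = (-0.318, 0.326, 0.879) (taken with n_z > 0).
tan δ = √(n_x²+n_y²)/n_z = 0.456/0.879, so δ = 27.4°.
Dip direction = azimuth of (n_x, n_y) = atan2(-0.318, 0.326) = 316°.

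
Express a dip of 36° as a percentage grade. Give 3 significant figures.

72.7%

grade % = 100 × tan 36° = 100 × 0.7265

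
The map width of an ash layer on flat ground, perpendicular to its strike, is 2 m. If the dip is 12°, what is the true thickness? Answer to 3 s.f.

0.416 m

True thickness t = w · sin(dip) = 2 × sin 12°
t = 2 × 0.2079 = 0.416 m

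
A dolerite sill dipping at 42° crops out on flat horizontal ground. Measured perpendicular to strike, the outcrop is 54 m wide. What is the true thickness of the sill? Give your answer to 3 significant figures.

True thickness t = w · sin(dip) = 54 × sin 42°
t = 54 × 0.6691 = 36.133 m

36.1 m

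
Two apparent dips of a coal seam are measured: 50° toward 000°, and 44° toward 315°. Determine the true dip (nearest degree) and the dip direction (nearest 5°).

true dip 50°, dip direction 350°

The two traces are lines in the plane: v₁ = (sin 0°·cos 50°, cos 0°·cos 50°, −sin 50°), v₂ = (sin 315°·cos 44°, cos 315°·cos 44°, −sin 44°).
n = v₁ × v₂ = (-0.057, 0.390, 0.327) (taken with n_z > 0).
tan δ = √(n_x²+n_y²)/n_z = 0.394/0.327, so δ = 50.3°.
The horizontal component of n points toward azimuth atan2(n_x, n_y) = 352°, the dip direction.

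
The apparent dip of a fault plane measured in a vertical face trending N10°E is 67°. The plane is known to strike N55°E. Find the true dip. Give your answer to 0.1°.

73.3°

The section is 45° from the strike.
tan(true dip) = tan 67° / sin 45° = 3.3317
true dip = arctan 3.3317 = 73.29°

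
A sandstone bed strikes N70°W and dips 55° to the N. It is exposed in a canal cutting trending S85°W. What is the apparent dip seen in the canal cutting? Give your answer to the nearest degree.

31°

The strike is N70°W and the section trends S85°W; the acute angle between them is β = 25°.
tan α = tan 55° × sin 25° = 1.4281 × 0.4226 = 0.6036
apparent dip = arctan 0.6036 = 31.11°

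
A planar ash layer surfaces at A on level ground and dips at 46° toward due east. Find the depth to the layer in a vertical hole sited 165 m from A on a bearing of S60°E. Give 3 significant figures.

The hole lies 30° from the dip direction, so the down-dip offset is 165 × cos 30° = 142.89 m.
Depth = down-dip offset × tan(dip) = 142.89 × tan 46° = 142.89 × 1.0355
Depth = 147.97 m

148 m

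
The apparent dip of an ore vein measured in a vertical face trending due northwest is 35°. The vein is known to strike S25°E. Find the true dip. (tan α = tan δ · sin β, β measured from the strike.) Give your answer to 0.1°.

64.0°

The section is 20° from the strike.
tan(true dip) = tan 35° / sin 20° = 2.0473
true dip = arctan 2.0473 = 63.97°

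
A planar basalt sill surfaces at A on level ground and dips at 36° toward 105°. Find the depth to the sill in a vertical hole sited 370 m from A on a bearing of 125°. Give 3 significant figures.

253 m

The hole lies 20° from the dip direction, so the down-dip offset is 370 × cos 20° = 347.69 m.
Depth = down-dip offset × tan(dip) = 347.69 × tan 36° = 347.69 × 0.7265
Depth = 252.61 m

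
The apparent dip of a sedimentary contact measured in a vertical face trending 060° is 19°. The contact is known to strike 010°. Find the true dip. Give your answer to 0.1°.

β = acute angle between strike 010° and section 060° = 50°.
tan(true dip) = tan 19° / sin 50° = 0.4495
true dip = arctan 0.4495 = 24.20°

24.2°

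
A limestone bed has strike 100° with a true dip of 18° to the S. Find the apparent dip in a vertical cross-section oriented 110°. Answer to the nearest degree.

Angle between strike (100°) and section (110°): β = 10°.
tan α = tan 18° × sin 10° = 0.3249 × 0.1736 = 0.0564
α = arctan(0.0564) = 3.23°

3°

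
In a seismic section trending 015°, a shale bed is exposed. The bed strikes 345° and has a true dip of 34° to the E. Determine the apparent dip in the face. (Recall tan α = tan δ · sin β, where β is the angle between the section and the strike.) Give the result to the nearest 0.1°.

18.6°

Angle between strike (345°) and section (015°): β = 30°.
tan α = tan 34° × sin 30° = 0.6745 × 0.5000 = 0.3373
α = arctan(0.3373) = 18.64°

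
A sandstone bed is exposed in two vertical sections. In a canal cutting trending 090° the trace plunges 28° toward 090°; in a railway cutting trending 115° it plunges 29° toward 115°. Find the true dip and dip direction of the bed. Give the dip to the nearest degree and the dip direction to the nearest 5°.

true dip 29°, dip direction 110°

Each apparent-dip line lies in the plane. As unit vectors (x east, y north, z up), v₁ plunges 28°→090° and v₂ plunges 29°→115°.
The plane normal is n = v₁ × v₂ ∝ (0.174, -0.056, 0.326).
Dip δ = arctan(|n_h|/n_z) = arctan(0.182/0.326) = 29.2°.
The horizontal component of n points toward azimuth atan2(n_x, n_y) = 108°, the dip direction.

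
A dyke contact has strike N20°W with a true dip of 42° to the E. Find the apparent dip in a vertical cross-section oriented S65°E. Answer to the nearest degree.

32°

Angle between strike (N20°W) and section (S65°E): β = 45°.
tan α = tan 42° × sin 45° = 0.9004 × 0.7071 = 0.6367
apparent dip = arctan 0.6367 = 32.48°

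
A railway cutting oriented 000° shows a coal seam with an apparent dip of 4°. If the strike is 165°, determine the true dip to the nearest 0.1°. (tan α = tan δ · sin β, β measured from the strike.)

15.1°

β = acute angle between strike 165° and section 000° = 15°.
tan δ = tan α / sin β = tan 4° / sin 15° = 0.0699 / 0.2588 = 0.2702
true dip = arctan 0.2702 = 15.12°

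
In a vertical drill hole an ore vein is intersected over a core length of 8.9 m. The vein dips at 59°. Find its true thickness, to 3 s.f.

True thickness t = h · cos(dip) = 8.9 × cos 59°
t = 8.9 × 0.5150 = 4.584 m

4.58 m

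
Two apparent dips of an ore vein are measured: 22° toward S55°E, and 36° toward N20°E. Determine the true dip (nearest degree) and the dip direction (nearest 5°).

true dip 44°, dip direction 060°

Represent each trace as a vector plunging at its apparent dip toward its trend (east-north-up frame): v₁ = (0.760, -0.532, -0.375), v₂ = (0.277, 0.760, -0.588).
Cross product v₁ × v₂ gives the pole to the plane: n ∝ (0.597, 0.343, 0.725).
Dip δ = arctan(|n_h|/n_z) = arctan(0.689/0.725) = 43.5°.
Dip direction = atan2(0.597, 0.343) = 60° (azimuth of n's horizontal projection).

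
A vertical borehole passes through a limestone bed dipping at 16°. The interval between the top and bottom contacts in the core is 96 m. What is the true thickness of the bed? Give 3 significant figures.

92.3 m

True thickness t = h · cos(dip) = 96 × cos 16°
t = 96 × 0.9613 = 92.281 m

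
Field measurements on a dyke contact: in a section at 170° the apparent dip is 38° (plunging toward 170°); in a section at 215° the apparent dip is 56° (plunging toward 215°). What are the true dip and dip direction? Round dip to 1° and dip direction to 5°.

true dip 57°, dip direction 230°

Represent each trace as a vector plunging at its apparent dip toward its trend (east-north-up frame): v₁ = (0.137, -0.776, -0.616), v₂ = (-0.321, -0.458, -0.829).
n = v₁ × v₂ = (-0.361, -0.311, 0.312) (taken with n_z > 0).
tan δ = √(n_x²+n_y²)/n_z = 0.477/0.312, so δ = 56.8°.
Dip direction = atan2(-0.361, -0.311) = 229° (azimuth of n's horizontal projection).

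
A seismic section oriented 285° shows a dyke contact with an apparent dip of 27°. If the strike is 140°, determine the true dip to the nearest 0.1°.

β = acute angle between strike 140° and section 285° = 35°.
tan(true dip) = tan 27° / sin 35° = 0.8883
δ = arctan(0.8883) = 41.62°

41.6°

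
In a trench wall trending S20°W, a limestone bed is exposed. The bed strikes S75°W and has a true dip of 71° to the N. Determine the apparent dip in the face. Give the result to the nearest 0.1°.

67.2°

Angle between strike (S75°W) and section (S20°W): β = 55°.
tan(apparent dip) = tan 71° · sin 55° = 2.3790
apparent dip = arctan 2.3790 = 67.20°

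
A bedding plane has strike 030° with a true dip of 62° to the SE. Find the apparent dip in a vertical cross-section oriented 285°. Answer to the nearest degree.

The strike is 030° and the section trends 285°; the acute angle between them is β = 75°.
tan α = tan 62° × sin 75° = 1.8807 × 0.9659 = 1.8166
apparent dip = arctan 1.8166 = 61.17°

61°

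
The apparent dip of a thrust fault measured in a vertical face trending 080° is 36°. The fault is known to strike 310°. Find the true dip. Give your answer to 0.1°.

43.5°

β = acute angle between strike 310° and section 080° = 50°.
tan δ = tan α / sin β = tan 36° / sin 50° = 0.7265 / 0.7660 = 0.9484
δ = arctan(0.9484) = 43.48°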